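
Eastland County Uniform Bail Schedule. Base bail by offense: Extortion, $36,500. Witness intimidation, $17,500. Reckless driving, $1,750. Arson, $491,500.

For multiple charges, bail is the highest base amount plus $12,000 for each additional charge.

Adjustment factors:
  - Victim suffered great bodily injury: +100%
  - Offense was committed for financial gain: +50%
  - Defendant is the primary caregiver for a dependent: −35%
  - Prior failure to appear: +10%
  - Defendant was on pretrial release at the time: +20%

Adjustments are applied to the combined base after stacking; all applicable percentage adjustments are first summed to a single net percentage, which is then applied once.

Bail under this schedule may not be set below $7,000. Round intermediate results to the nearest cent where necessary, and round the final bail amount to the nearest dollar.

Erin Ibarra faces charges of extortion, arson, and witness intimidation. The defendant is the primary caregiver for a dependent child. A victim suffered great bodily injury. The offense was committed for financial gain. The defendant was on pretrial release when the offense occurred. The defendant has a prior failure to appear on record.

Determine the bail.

$1,262,975

Base amounts from the schedule: extortion $36,500; arson $491,500; witness intimidation $17,500.
Stacking rule: highest base plus $12,000 per additional charge. Highest is arson at $491,500; 2 additional charges → +$24,000. Combined base = $515,500.
Net percentage adjustment: +100% +50% −35% +10% +20% = +145%. $515,500 × 2.45 = $1,262,975.
$1,262,975 is at or above the $7,000 minimum.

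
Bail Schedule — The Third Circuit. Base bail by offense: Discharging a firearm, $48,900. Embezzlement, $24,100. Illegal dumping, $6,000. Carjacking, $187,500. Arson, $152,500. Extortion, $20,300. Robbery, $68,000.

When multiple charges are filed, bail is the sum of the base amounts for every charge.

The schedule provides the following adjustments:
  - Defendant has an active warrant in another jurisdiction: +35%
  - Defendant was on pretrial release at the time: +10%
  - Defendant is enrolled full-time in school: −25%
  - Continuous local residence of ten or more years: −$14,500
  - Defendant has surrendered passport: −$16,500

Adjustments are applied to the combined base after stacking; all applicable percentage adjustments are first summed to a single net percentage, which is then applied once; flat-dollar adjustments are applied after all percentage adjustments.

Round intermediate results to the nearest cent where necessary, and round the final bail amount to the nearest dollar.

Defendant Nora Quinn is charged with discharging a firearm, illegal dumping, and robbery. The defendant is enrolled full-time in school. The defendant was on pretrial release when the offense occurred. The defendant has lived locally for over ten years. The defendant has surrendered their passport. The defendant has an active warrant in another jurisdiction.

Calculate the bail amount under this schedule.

$116,480

Base amounts from the schedule: discharging a firearm $48,900; illegal dumping $6,000; robbery $68,000.
Stacking rule: sum of all bases. $48,900 + $6,000 + $68,000 = $122,900.
Net percentage adjustment: +35% +10% −25% = +20%. $122,900 × 1.2 = $147,480.
Continuous local residence of ten or more years (−$14,500 flat): $147,480 − $14,500 = $132,980.
Defendant has surrendered passport (−$16,500 flat): $132,980 − $16,500 = $116,480.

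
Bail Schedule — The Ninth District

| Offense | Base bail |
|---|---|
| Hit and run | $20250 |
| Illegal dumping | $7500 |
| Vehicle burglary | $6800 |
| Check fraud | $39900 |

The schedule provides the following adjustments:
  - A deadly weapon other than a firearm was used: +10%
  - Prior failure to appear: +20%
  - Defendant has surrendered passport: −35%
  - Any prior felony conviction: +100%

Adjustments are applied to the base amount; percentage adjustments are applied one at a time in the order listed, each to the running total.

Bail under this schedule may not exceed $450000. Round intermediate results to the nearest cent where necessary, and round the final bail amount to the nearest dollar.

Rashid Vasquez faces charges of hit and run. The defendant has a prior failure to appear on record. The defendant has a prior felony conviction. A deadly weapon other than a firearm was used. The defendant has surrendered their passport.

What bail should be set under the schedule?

Base amounts from the schedule: hit and run $20250.
Single charge. Combined base = $20250.
A deadly weapon other than a firearm was used (+10%): $20250 × 1.1 = $22275.
Prior failure to appear (+20%): $22275 × 1.2 = $26730.
Defendant has surrendered passport (−35%): $26730 × 0.65 = $17374.50.
Any prior felony conviction (+100%): $17374.50 × 2 = $34749.
$34749 is within the $450000 maximum.

$34749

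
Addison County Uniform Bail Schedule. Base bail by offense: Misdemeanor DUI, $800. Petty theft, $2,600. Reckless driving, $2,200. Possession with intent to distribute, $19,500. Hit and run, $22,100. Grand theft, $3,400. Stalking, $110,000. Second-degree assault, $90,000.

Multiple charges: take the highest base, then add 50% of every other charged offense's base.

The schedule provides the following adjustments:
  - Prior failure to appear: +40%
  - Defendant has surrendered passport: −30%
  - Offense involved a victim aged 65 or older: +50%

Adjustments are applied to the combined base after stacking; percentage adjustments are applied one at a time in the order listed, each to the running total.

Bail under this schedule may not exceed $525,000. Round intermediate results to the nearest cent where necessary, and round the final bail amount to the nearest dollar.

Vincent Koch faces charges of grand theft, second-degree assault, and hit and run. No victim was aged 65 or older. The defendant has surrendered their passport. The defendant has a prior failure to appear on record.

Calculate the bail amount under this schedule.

Base amounts from the schedule: grand theft $3,400; second-degree assault $90,000; hit and run $22,100.
Stacking rule: highest base plus 50% of each additional charge. Highest is second-degree assault at $90,000. Additional: $3,400 × 50% = $1,700; $22,100 × 50% = $11,050. Combined base = $90,000 + $12,750 = $102,750.
Prior failure to appear (+40%): $102,750 × 1.4 = $143,850.
Defendant has surrendered passport (−30%): $143,850 × 0.7 = $100,695.
$100,695 is within the $525,000 maximum.

$100,695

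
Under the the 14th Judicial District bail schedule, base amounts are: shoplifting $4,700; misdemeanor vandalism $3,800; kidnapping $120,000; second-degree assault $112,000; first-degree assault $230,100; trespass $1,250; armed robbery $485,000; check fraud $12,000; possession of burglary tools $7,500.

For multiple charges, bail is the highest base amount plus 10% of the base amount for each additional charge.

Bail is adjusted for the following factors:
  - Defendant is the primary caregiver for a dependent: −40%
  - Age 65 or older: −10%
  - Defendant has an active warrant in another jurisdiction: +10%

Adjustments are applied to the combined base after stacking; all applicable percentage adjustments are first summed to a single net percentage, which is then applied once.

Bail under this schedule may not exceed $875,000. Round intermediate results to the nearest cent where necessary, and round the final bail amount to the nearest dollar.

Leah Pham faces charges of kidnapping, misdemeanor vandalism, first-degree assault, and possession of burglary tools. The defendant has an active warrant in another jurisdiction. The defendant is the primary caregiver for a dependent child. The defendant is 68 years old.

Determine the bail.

Base amounts from the schedule: kidnapping $120,000; misdemeanor vandalism $3,800; first-degree assault $230,100; possession of burglary tools $7,500.
Stacking rule: highest base plus 10% of each additional charge. Highest is first-degree assault at $230,100. Additional: $120,000 × 10% = $12,000; $3,800 × 10% = $380; $7,500 × 10% = $750. Combined base = $230,100 + $13,130 = $243,230.
Net percentage adjustment: −40% −10% +10% = −40%. $243,230 × 0.6 = $145,938.
$145,938 is within the $875,000 maximum.

$145,938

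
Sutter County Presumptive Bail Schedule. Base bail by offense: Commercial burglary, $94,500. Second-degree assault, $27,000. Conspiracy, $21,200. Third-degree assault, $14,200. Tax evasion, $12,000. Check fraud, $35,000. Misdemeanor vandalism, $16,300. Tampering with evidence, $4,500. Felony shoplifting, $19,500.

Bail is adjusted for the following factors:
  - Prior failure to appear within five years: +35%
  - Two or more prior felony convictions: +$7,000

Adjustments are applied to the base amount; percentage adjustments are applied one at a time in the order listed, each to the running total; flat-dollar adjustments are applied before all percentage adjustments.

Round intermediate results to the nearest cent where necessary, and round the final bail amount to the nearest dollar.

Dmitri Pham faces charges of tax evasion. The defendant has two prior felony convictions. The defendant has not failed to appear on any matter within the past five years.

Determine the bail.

Base amounts from the schedule: tax evasion $12,000.
Single charge. Combined base = $12,000.
Two or more prior felony convictions (+$7,000 flat): $12,000 + $7,000 = $19,000.

$19,000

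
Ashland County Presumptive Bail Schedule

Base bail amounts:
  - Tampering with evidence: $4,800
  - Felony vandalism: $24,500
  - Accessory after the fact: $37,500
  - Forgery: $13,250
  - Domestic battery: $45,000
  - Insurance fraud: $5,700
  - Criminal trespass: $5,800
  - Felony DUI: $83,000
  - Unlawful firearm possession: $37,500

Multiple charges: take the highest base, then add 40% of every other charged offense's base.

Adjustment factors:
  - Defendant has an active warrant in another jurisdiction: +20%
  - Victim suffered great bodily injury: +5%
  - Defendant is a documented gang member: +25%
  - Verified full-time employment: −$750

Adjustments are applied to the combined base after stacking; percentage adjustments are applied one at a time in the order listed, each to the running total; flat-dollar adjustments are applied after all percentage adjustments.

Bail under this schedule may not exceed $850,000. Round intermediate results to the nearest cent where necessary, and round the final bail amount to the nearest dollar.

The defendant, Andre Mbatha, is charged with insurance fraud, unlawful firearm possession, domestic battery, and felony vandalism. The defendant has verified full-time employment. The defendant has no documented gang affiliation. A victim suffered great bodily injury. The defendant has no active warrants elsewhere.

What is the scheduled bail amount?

Base amounts from the schedule: insurance fraud $5,700; unlawful firearm possession $37,500; domestic battery $45,000; felony vandalism $24,500.
Stacking rule: highest base plus 40% of each additional charge. Highest is domestic battery at $45,000. Additional: $5,700 × 40% = $2,280; $37,500 × 40% = $15,000; $24,500 × 40% = $9,800. Combined base = $45,000 + $27,080 = $72,080.
Victim suffered great bodily injury (+5%): $72,080 × 1.05 = $75,684.
Verified full-time employment (−$750 flat): $75,684 − $750 = $74,934.
$74,934 is within the $850,000 maximum.

$74,934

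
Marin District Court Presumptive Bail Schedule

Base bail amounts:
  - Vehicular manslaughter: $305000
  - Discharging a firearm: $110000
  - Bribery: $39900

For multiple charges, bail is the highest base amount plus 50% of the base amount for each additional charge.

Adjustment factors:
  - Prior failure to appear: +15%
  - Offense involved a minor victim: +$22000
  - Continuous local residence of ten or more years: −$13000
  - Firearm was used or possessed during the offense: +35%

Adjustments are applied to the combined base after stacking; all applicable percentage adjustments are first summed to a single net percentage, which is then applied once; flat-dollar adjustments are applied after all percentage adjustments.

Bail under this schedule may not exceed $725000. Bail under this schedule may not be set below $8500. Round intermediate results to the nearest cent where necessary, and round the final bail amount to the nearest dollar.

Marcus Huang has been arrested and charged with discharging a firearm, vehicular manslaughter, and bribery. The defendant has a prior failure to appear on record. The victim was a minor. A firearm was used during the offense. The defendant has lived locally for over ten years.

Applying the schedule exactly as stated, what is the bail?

$578925

Base amounts from the schedule: discharging a firearm $110000; vehicular manslaughter $305000; bribery $39900.
Stacking rule: highest base plus 50% of each additional charge. Highest is vehicular manslaughter at $305000. Additional: $110000 × 50% = $55000; $39900 × 50% = $19950. Combined base = $305000 + $74950 = $379950.
Net percentage adjustment: +15% +35% = +50%. $379950 × 1.5 = $569925.
Offense involved a minor victim (+$22000 flat): $569925 + $22000 = $591925.
Continuous local residence of ten or more years (−$13000 flat): $591925 − $13000 = $578925.
$578925 is within the $725000 maximum.
$578925 is at or above the $8500 minimum.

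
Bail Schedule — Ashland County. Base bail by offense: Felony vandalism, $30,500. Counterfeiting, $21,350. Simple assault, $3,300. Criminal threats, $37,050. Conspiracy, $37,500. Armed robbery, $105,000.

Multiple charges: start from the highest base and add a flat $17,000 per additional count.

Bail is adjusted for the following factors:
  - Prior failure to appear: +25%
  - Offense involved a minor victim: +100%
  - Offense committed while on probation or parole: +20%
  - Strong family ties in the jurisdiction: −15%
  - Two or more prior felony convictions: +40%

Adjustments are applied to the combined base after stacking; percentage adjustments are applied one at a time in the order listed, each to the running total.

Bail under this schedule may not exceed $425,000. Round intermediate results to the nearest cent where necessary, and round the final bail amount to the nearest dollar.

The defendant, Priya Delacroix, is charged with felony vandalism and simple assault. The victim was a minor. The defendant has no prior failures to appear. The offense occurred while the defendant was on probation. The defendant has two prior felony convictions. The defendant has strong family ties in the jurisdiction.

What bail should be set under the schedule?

$135,660

Base amounts from the schedule: felony vandalism $30,500; simple assault $3,300.
Stacking rule: highest base plus $17,000 per additional charge. Highest is felony vandalism at $30,500; 1 additional charge → +$17,000. Combined base = $47,500.
Offense involved a minor victim (+100%): $47,500 × 2 = $95,000.
Offense committed while on probation or parole (+20%): $95,000 × 1.2 = $114,000.
Strong family ties in the jurisdiction (−15%): $114,000 × 0.85 = $96,900.
Two or more prior felony convictions (+40%): $96,900 × 1.4 = $135,660.
$135,660 is within the $425,000 maximum.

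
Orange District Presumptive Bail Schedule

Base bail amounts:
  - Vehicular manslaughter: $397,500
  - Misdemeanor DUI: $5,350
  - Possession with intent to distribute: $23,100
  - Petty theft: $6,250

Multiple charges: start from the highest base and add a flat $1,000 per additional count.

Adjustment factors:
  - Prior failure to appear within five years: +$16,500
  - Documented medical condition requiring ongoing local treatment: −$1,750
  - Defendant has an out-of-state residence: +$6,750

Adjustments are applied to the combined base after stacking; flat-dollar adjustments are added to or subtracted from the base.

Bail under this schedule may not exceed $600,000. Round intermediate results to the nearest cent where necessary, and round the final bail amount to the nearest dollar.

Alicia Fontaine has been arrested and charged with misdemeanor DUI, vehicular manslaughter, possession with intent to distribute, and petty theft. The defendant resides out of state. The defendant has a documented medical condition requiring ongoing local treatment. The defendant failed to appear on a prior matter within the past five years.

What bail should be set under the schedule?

Base amounts from the schedule: misdemeanor DUI $5,350; vehicular manslaughter $397,500; possession with intent to distribute $23,100; petty theft $6,250.
Stacking rule: highest base plus $1,000 per additional charge. Highest is vehicular manslaughter at $397,500; 3 additional charges → +$3,000. Combined base = $400,500.
Prior failure to appear within five years (+$16,500 flat): $400,500 + $16,500 = $417,000.
Documented medical condition requiring ongoing local treatment (−$1,750 flat): $417,000 − $1,750 = $415,250.
Defendant has an out-of-state residence (+$6,750 flat): $415,250 + $6,750 = $422,000.
$422,000 is within the $600,000 maximum.

$422,000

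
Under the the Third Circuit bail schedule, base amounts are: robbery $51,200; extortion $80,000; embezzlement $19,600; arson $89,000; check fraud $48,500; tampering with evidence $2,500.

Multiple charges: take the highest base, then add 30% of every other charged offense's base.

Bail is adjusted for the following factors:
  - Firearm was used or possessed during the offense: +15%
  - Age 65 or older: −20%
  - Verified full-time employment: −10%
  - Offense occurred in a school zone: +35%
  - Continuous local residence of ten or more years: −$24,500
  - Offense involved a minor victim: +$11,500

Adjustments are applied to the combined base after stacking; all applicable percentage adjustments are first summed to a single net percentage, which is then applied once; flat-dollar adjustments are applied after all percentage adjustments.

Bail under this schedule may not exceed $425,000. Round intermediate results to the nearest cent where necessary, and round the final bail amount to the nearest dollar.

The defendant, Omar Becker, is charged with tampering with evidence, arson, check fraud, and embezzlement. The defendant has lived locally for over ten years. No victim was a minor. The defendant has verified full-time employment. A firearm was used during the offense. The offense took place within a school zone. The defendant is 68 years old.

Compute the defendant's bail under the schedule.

Base amounts from the schedule: tampering with evidence $2,500; arson $89,000; check fraud $48,500; embezzlement $19,600.
Stacking rule: highest base plus 30% of each additional charge. Highest is arson at $89,000. Additional: $2,500 × 30% = $750; $48,500 × 30% = $14,550; $19,600 × 30% = $5,880. Combined base = $89,000 + $21,180 = $110,180.
Net percentage adjustment: +15% −20% −10% +35% = +20%. $110,180 × 1.2 = $132,216.
Continuous local residence of ten or more years (−$24,500 flat): $132,216 − $24,500 = $107,716.
$107,716 is within the $425,000 maximum.

$107,716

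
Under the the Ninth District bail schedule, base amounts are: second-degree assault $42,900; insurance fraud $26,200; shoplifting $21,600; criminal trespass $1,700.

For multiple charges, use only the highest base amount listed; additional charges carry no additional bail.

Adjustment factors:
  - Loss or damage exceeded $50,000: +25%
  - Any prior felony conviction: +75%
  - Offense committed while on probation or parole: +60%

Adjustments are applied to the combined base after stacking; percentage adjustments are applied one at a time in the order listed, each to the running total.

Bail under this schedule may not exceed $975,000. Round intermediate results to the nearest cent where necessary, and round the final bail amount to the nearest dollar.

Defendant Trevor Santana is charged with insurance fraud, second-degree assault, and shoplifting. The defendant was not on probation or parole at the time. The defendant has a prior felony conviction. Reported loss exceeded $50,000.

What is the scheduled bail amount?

Base amounts from the schedule: insurance fraud $26,200; second-degree assault $42,900; shoplifting $21,600.
Stacking rule: use the highest base only. Highest is second-degree assault at $42,900. Combined base = $42,900.
Loss or damage exceeded $50,000 (+25%): $42,900 × 1.25 = $53,625.
Any prior felony conviction (+75%): $53,625 × 1.75 = $93,843.75.
$93,843.75 is within the $975,000 maximum.
Rounded to the nearest dollar: $93,844.

$93,844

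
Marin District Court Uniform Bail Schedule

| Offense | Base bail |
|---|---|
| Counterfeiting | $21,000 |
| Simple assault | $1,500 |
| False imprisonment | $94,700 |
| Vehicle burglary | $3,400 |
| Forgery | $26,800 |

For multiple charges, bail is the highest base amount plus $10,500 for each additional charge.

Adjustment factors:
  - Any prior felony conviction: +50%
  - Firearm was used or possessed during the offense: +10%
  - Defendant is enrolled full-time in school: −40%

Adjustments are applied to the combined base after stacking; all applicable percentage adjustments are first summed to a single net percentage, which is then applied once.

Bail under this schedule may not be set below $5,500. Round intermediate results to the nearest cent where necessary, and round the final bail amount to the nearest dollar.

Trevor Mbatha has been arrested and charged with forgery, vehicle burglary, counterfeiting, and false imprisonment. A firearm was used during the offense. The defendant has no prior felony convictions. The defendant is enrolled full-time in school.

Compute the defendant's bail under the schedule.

Base amounts from the schedule: forgery $26,800; vehicle burglary $3,400; counterfeiting $21,000; false imprisonment $94,700.
Stacking rule: highest base plus $10,500 per additional charge. Highest is false imprisonment at $94,700; 3 additional charges → +$31,500. Combined base = $126,200.
Net percentage adjustment: +10% −40% = −30%. $126,200 × 0.7 = $88,340.
$88,340 is at or above the $5,500 minimum.

$88,340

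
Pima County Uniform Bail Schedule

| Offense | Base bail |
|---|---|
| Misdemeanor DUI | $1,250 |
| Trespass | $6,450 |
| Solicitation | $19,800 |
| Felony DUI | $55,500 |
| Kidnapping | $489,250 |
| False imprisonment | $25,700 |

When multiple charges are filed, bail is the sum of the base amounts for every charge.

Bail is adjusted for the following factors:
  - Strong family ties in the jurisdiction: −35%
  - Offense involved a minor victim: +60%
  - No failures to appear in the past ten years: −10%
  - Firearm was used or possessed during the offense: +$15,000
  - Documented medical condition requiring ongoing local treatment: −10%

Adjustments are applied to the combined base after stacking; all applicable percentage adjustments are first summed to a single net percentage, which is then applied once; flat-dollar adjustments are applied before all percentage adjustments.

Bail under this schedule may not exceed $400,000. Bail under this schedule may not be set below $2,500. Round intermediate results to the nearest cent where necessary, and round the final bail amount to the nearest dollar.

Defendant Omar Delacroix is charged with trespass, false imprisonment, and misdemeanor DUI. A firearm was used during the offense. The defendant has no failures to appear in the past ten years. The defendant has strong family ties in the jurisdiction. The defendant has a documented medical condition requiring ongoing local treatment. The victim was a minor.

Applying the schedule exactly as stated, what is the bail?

$50,820

Base amounts from the schedule: trespass $6,450; false imprisonment $25,700; misdemeanor DUI $1,250.
Stacking rule: sum of all bases. $6,450 + $25,700 + $1,250 = $33,400.
Firearm was used or possessed during the offense (+$15,000 flat): $33,400 + $15,000 = $48,400.
Net percentage adjustment: −35% +60% −10% −10% = +5%. $48,400 × 1.05 = $50,820.
$50,820 is within the $400,000 maximum.
$50,820 is at or above the $2,500 minimum.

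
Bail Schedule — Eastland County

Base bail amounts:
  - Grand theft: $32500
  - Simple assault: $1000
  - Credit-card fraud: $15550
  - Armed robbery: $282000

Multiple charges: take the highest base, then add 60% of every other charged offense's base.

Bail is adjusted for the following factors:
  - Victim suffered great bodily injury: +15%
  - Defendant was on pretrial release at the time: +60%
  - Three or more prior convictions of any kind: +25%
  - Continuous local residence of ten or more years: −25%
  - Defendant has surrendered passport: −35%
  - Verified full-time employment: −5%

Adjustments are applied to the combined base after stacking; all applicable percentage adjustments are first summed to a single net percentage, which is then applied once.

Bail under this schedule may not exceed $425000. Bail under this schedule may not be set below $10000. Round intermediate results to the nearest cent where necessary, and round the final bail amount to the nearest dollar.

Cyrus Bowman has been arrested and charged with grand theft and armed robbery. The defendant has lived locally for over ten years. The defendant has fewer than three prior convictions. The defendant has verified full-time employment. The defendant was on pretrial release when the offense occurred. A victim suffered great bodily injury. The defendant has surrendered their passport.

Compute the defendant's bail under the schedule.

Base amounts from the schedule: grand theft $32500; armed robbery $282000.
Stacking rule: highest base plus 60% of each additional charge. Highest is armed robbery at $282000. Additional: $32500 × 60% = $19500. Combined base = $282000 + $19500 = $301500.
Net percentage adjustment: +15% +60% −25% −35% −5% = +10%. $301500 × 1.1 = $331650.
$331650 is within the $425000 maximum.
$331650 is at or above the $10000 minimum.

$331650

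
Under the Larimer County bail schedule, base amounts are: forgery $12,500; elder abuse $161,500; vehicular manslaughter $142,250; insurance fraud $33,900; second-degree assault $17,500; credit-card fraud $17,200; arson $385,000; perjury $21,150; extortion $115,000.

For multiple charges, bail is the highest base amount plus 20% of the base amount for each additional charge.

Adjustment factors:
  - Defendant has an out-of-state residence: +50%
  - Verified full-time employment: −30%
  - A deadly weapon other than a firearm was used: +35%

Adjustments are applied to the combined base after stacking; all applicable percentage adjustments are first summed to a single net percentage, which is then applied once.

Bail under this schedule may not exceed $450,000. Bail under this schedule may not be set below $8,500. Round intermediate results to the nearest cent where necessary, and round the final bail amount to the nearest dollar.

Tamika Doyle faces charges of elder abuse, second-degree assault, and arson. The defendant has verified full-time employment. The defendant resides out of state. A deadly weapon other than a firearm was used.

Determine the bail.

$450,000

Base amounts from the schedule: elder abuse $161,500; second-degree assault $17,500; arson $385,000.
Stacking rule: highest base plus 20% of each additional charge. Highest is arson at $385,000. Additional: $161,500 × 20% = $32,300; $17,500 × 20% = $3,500. Combined base = $385,000 + $35,800 = $420,800.
Net percentage adjustment: +50% −30% +35% = +55%. $420,800 × 1.55 = $652,240.
Result $652,240 exceeds the maximum of $450,000; bail is capped at $450,000.
$450,000 is at or above the $8,500 minimum.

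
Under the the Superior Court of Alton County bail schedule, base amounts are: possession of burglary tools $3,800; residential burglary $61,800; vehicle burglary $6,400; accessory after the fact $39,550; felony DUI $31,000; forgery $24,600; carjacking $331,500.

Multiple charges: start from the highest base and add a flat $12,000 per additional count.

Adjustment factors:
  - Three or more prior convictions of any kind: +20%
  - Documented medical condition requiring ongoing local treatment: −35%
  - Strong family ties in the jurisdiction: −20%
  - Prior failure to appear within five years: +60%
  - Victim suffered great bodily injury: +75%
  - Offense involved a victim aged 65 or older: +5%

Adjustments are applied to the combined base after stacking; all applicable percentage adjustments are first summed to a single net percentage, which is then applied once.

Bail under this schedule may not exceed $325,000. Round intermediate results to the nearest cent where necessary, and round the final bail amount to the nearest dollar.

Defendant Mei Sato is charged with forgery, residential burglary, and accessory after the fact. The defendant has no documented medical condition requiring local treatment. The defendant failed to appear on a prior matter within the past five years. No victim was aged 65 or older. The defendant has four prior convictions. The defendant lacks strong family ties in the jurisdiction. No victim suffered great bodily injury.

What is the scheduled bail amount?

$154,440

Base amounts from the schedule: forgery $24,600; residential burglary $61,800; accessory after the fact $39,550.
Stacking rule: highest base plus $12,000 per additional charge. Highest is residential burglary at $61,800; 2 additional charges → +$24,000. Combined base = $85,800.
Net percentage adjustment: +20% +60% = +80%. $85,800 × 1.8 = $154,440.
$154,440 is within the $325,000 maximum.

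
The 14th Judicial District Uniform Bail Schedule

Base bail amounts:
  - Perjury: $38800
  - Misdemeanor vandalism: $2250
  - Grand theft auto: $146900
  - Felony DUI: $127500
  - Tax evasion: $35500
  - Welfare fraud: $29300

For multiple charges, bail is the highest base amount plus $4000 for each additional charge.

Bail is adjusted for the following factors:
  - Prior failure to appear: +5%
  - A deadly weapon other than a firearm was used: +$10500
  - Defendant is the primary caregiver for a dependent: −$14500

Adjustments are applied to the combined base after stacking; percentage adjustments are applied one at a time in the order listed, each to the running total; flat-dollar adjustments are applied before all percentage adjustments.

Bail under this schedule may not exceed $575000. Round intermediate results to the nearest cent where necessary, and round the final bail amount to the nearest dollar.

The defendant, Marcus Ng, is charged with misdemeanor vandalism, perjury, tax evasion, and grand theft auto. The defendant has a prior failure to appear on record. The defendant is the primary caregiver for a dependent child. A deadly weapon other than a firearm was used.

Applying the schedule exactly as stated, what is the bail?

Base amounts from the schedule: misdemeanor vandalism $2250; perjury $38800; tax evasion $35500; grand theft auto $146900.
Stacking rule: highest base plus $4000 per additional charge. Highest is grand theft auto at $146900; 3 additional charges → +$12000. Combined base = $158900.
A deadly weapon other than a firearm was used (+$10500 flat): $158900 + $10500 = $169400.
Defendant is the primary caregiver for a dependent (−$14500 flat): $169400 − $14500 = $154900.
Prior failure to appear (+5%): $154900 × 1.05 = $162645.
$162645 is within the $575000 maximum.

$162645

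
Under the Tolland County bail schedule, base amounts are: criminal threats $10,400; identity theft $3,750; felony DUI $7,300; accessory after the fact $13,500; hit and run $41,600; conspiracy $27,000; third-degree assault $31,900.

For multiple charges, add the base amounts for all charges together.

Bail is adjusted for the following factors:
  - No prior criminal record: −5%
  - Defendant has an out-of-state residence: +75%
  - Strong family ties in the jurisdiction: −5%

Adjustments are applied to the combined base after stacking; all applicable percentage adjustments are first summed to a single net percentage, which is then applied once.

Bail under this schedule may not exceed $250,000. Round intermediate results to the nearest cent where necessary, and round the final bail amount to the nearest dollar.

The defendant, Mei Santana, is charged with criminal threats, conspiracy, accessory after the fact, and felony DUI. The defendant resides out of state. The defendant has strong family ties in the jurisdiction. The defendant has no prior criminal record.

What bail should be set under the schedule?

$96,030

Base amounts from the schedule: criminal threats $10,400; conspiracy $27,000; accessory after the fact $13,500; felony DUI $7,300.
Stacking rule: sum of all bases. $10,400 + $27,000 + $13,500 + $7,300 = $58,200.
Net percentage adjustment: −5% +75% −5% = +65%. $58,200 × 1.65 = $96,030.
$96,030 is within the $250,000 maximum.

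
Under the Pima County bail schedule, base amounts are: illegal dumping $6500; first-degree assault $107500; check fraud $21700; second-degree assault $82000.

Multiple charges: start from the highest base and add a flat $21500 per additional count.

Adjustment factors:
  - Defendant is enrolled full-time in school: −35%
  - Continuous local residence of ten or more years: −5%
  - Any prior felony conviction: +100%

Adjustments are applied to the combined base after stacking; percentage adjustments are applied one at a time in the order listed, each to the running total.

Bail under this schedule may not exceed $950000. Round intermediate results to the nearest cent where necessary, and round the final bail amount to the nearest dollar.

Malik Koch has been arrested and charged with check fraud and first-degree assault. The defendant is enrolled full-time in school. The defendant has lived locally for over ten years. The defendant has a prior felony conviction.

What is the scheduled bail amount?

Base amounts from the schedule: check fraud $21700; first-degree assault $107500.
Stacking rule: highest base plus $21500 per additional charge. Highest is first-degree assault at $107500; 1 additional charge → +$21500. Combined base = $129000.
Defendant is enrolled full-time in school (−35%): $129000 × 0.65 = $83850.
Continuous local residence of ten or more years (−5%): $83850 × 0.95 = $79657.50.
Any prior felony conviction (+100%): $79657.50 × 2 = $159315.
$159315 is within the $950000 maximum.

$159315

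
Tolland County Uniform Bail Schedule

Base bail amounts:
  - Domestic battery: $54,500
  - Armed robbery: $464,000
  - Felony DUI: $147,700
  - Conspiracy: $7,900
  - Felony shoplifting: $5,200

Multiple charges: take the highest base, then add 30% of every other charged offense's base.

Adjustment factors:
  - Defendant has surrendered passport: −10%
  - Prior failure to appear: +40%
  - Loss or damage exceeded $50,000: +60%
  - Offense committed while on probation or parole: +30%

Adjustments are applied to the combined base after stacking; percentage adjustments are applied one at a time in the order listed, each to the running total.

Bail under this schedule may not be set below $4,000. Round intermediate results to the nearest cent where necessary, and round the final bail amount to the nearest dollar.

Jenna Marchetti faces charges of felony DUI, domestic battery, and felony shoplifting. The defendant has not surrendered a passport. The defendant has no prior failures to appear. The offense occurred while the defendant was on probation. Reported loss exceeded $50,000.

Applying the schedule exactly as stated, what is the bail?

$344,469

Base amounts from the schedule: felony DUI $147,700; domestic battery $54,500; felony shoplifting $5,200.
Stacking rule: highest base plus 30% of each additional charge. Highest is felony DUI at $147,700. Additional: $54,500 × 30% = $16,350; $5,200 × 30% = $1,560. Combined base = $147,700 + $17,910 = $165,610.
Loss or damage exceeded $50,000 (+60%): $165,610 × 1.6 = $264,976.
Offense committed while on probation or parole (+30%): $264,976 × 1.3 = $344,468.80.
$344,468.80 is at or above the $4,000 minimum.
Rounded to the nearest dollar: $344,469.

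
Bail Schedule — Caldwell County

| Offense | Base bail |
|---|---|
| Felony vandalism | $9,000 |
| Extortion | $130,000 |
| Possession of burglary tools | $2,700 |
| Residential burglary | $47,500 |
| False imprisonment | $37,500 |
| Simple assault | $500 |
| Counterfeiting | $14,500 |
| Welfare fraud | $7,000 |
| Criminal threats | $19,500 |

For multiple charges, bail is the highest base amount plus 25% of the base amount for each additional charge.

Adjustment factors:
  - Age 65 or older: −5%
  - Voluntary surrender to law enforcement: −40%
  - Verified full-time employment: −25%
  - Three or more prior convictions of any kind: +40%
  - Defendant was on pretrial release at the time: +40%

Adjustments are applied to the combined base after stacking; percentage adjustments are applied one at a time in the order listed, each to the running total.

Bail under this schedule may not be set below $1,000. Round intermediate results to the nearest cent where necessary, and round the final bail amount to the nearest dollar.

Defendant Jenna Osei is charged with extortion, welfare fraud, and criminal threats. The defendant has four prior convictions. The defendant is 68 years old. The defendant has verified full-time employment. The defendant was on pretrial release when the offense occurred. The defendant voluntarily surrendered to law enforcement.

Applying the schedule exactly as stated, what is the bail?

$114,478

Base amounts from the schedule: extortion $130,000; welfare fraud $7,000; criminal threats $19,500.
Stacking rule: highest base plus 25% of each additional charge. Highest is extortion at $130,000. Additional: $7,000 × 25% = $1,750; $19,500 × 25% = $4,875. Combined base = $130,000 + $6,625 = $136,625.
Age 65 or older (−5%): $136,625 × 0.95 = $129,793.75.
Voluntary surrender to law enforcement (−40%): $129,793.75 × 0.6 = $77,876.25.
Verified full-time employment (−25%): $77,876.25 × 0.75 = $58,407.19.
Three or more prior convictions of any kind (+40%): $58,407.19 × 1.4 = $81,770.07.
Defendant was on pretrial release at the time (+40%): $81,770.07 × 1.4 = $114,478.10.
$114,478.10 is at or above the $1,000 minimum.
Rounded to the nearest dollar: $114,478.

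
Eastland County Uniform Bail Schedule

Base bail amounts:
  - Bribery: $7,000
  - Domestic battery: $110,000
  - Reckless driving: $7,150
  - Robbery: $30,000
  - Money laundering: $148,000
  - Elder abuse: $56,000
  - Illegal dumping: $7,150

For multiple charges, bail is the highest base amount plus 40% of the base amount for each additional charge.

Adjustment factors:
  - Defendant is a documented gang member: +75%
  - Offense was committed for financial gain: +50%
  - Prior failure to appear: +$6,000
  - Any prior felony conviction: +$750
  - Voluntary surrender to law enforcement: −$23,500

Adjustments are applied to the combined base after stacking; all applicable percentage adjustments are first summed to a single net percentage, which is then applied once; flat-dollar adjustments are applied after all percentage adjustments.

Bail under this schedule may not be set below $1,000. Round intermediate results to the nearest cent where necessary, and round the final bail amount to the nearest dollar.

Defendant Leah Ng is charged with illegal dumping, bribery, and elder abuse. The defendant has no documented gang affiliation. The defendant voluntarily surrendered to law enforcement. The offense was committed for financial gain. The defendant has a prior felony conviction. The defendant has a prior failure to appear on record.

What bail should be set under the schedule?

Base amounts from the schedule: illegal dumping $7,150; bribery $7,000; elder abuse $56,000.
Stacking rule: highest base plus 40% of each additional charge. Highest is elder abuse at $56,000. Additional: $7,150 × 40% = $2,860; $7,000 × 40% = $2,800. Combined base = $56,000 + $5,660 = $61,660.
Offense was committed for financial gain (+50%): $61,660 × 1.5 = $92,490.
Prior failure to appear (+$6,000 flat): $92,490 + $6,000 = $98,490.
Any prior felony conviction (+$750 flat): $98,490 + $750 = $99,240.
Voluntary surrender to law enforcement (−$23,500 flat): $99,240 − $23,500 = $75,740.
$75,740 is at or above the $1,000 minimum.

$75,740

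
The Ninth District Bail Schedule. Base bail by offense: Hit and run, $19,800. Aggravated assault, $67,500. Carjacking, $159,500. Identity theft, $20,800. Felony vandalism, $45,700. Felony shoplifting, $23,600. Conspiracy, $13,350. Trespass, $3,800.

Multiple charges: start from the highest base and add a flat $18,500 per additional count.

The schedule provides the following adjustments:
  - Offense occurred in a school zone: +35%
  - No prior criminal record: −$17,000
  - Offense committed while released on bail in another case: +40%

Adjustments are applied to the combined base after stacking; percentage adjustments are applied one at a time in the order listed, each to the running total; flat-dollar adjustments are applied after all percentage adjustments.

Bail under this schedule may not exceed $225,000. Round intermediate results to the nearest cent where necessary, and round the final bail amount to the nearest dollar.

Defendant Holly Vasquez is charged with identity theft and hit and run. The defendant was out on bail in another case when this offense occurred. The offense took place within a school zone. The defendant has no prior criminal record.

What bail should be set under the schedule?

Base amounts from the schedule: identity theft $20,800; hit and run $19,800.
Stacking rule: highest base plus $18,500 per additional charge. Highest is identity theft at $20,800; 1 additional charge → +$18,500. Combined base = $39,300.
Offense occurred in a school zone (+35%): $39,300 × 1.35 = $53,055.
Offense committed while released on bail in another case (+40%): $53,055 × 1.4 = $74,277.
No prior criminal record (−$17,000 flat): $74,277 − $17,000 = $57,277.
$57,277 is within the $225,000 maximum.

$57,277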